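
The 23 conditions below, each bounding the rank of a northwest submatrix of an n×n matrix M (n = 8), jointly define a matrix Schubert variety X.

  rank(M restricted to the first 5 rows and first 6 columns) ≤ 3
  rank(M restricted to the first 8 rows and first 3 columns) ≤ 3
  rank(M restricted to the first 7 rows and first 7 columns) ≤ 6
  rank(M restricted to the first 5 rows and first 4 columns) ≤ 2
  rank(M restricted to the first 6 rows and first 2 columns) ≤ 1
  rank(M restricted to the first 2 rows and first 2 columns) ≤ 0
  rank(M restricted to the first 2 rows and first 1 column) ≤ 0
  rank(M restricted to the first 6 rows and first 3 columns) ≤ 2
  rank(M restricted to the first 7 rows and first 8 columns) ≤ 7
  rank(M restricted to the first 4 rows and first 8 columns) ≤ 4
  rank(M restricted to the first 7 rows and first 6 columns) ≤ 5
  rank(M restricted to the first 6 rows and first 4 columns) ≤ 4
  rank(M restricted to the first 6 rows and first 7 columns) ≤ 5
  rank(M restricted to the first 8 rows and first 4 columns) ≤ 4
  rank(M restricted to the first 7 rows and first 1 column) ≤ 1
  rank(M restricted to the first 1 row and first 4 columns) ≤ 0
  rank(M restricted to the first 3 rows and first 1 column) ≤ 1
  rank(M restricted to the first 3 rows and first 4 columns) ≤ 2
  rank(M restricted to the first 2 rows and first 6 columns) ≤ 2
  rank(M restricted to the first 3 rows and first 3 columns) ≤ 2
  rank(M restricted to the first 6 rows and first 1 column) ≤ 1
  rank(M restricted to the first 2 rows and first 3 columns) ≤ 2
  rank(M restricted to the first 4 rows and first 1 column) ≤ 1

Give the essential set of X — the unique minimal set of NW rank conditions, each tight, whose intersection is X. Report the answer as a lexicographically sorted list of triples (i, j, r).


Recovering R(i,j) via the rank-extension bound from the 23 conditions:

  0 | 0 | 0 | 0 | 1 | 1 | 1 | 1
  0 | 0 | 1 | 1 | 2 | 2 | 2 | 2
  1 | 1 | 2 | 2 | 3 | 3 | 3 | 3
  1 | 1 | 2 | 2 | 3 | 3 | 4 | 4
  1 | 1 | 2 | 2 | 3 | 3 | 4 | 5
  1 | 1 | 2 | 3 | 4 | 4 | 5 | 6
  1 | 2 | 3 | 4 | 5 | 5 | 6 | 7
  1 | 2 | 3 | 4 | 5 | 6 | 7 | 8

the unique w with this rank table is (5, 3, 1, 7, 8, 4, 2, 6).

Rothe diagram D(w) (13 cells), 5 SE-corners (essential conditions):

[(1, 4, 0), (2, 2, 0), (5, 4, 2), (5, 6, 3), (6, 2, 1)]


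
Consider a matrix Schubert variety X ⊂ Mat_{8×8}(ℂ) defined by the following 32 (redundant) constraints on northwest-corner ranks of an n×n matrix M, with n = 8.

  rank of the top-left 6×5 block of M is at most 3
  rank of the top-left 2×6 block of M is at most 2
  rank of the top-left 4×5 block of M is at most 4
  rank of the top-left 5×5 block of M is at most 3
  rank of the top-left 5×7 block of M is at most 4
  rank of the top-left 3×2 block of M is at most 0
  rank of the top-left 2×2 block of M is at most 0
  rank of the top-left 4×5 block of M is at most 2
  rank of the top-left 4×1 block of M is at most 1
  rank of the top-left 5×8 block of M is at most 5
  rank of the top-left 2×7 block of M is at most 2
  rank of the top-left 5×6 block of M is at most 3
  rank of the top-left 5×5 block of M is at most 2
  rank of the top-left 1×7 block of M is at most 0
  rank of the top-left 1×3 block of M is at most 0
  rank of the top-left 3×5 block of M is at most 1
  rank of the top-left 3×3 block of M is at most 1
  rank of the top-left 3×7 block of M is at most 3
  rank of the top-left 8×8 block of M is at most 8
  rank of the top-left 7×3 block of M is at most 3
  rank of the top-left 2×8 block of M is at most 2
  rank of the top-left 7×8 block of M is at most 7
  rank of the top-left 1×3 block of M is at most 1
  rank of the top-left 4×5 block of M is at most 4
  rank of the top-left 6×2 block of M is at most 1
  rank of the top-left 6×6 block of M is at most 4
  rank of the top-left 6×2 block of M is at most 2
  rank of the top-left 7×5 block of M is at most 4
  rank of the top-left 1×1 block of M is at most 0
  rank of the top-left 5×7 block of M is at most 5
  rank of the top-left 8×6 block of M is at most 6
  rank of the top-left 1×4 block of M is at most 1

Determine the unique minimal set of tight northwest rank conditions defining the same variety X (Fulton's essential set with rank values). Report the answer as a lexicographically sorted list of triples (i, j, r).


Rank table r_w(8×8) implied by the 32 constraints:

  i=1: 0 0 0 0 0 0 0 1
  i=2: 0 0 1 1 1 1 1 2
  i=3: 0 0 1 1 1 2 2 3
  i=4: 1 1 2 2 2 3 3 4
  i=5: 1 1 2 2 2 3 4 5
  i=6: 1 1 2 3 3 4 5 6
  i=7: 1 2 3 4 4 5 6 7
  i=8: 1 2 3 4 5 6 7 8

hence w(1..8) = (8, 3, 6, 1, 7, 4, 2, 5).

Rothe diagram D(w) (17 cells), 5 SE-corners (essential conditions):

[(1, 7, 0), (3, 2, 0), (3, 5, 1), (5, 5, 2), (6, 2, 1)]


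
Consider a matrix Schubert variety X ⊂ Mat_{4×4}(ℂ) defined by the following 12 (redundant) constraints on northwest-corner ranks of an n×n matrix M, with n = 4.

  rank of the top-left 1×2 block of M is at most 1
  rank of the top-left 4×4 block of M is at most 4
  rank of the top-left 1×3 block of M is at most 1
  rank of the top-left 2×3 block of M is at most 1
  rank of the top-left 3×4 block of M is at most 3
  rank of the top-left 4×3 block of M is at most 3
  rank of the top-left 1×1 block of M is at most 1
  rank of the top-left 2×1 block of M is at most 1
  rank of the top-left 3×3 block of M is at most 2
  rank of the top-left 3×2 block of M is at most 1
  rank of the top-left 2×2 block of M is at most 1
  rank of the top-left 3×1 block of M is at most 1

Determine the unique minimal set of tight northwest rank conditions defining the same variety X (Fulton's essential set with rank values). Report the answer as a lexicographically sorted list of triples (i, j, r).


Reconstructing r_w from the 12 given conditions:

  i=1: 1 1 1 1
  i=2: 1 1 1 2
  i=3: 1 1 2 3
  i=4: 1 2 3 4

hence w(1..4) = (1, 4, 3, 2).

Rothe diagram D(w) (3 cells), 2 SE-corners (essential conditions):

[(2, 3, 1), (3, 2, 1)]


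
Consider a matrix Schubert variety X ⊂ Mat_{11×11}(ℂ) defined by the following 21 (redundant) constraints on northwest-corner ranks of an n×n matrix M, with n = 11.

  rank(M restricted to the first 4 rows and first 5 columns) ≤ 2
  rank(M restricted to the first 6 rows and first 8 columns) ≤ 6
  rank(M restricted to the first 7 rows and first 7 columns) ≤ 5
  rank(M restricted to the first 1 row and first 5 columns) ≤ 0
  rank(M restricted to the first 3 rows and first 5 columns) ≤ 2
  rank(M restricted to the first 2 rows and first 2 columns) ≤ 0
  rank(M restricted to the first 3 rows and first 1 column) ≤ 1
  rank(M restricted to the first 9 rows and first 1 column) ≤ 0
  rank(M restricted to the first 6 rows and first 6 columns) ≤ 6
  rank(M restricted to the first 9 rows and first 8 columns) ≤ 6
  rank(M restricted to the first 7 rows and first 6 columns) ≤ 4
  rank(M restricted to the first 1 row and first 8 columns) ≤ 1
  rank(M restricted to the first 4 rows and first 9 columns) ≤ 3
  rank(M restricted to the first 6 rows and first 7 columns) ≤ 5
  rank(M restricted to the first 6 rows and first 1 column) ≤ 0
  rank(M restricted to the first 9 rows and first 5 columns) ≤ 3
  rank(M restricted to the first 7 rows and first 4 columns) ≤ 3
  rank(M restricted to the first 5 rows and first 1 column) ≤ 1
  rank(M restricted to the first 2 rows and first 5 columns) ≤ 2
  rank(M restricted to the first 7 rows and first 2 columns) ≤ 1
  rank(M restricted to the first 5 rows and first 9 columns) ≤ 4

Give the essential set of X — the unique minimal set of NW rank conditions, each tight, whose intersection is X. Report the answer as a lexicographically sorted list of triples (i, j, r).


Reconstructing r_w from the 21 given conditions:

  row 1: 0  0  0  0  0  1  1  1  1  1  1
  row 2: 0  0  1  1  1  2  2  2  2  2  2
  row 3: 0  1  2  2  2  3  3  3  3  3  3
  row 4: 0  1  2  2  2  3  3  3  3  4  4
  row 5: 0  1  2  3  3  4  4  4  4  5  5
  row 6: 0  1  2  3  3  4  5  5  5  6  6
  row 7: 0  1  2  3  3  4  5  6  6  7  7
  row 8: 0  1  2  3  3  4  5  6  7  8  8
  row 9: 0  1  2  3  3  4  5  6  7  8  9
  row 10: 1  2  3  4  4  5  6  7  8  9  10
  row 11: 1  2  3  4  5  6  7  8  9  10  11

the unique w with this rank table is (6, 3, 2, 10, 4, 7, 8, 9, 11, 1, 5).

Fulton essential set (6 of the 23 Rothe cells):

[(1, 5, 0), (2, 2, 0), (4, 5, 2), (4, 9, 3), (9, 1, 0), (9, 5, 3)]


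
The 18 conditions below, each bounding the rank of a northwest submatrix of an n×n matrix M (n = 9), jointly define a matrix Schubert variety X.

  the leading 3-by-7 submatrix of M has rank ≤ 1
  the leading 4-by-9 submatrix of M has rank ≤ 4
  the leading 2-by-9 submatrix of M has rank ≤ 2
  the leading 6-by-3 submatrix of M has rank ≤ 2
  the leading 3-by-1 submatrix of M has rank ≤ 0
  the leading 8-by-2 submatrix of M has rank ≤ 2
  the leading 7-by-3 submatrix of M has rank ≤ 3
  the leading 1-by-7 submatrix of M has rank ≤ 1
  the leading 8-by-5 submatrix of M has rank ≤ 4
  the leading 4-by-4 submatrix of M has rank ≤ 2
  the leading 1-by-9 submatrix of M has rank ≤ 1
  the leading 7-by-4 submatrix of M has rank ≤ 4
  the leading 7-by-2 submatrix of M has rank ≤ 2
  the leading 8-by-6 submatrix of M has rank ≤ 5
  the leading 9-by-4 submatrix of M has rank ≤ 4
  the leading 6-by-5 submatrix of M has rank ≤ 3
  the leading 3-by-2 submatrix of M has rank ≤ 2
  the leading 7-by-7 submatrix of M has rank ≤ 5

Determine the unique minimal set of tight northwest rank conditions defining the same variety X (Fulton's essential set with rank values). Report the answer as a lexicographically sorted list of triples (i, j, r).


The tightest implied rank at each (i,j), from the 18 conditions:

  row 1: 0, 1, 1, 1, 1, 1, 1, 1, 1
  row 2: 0, 1, 1, 1, 1, 1, 1, 2, 2
  row 3: 0, 1, 1, 1, 1, 1, 1, 2, 3
  row 4: 1, 2, 2, 2, 2, 2, 2, 3, 4
  row 5: 1, 2, 2, 3, 3, 3, 3, 4, 5
  row 6: 1, 2, 2, 3, 3, 4, 4, 5, 6
  row 7: 1, 2, 3, 4, 4, 5, 5, 6, 7
  row 8: 1, 2, 3, 4, 4, 5, 6, 7, 8
  row 9: 1, 2, 3, 4, 5, 6, 7, 8, 9

giving w = (2, 8, 9, 1, 4, 6, 3, 7, 5) via Δ²R.

|D(w)|=17, |Ess(w)|=5:

[(3, 1, 0), (3, 7, 1), (6, 3, 2), (6, 5, 3), (8, 5, 4)]


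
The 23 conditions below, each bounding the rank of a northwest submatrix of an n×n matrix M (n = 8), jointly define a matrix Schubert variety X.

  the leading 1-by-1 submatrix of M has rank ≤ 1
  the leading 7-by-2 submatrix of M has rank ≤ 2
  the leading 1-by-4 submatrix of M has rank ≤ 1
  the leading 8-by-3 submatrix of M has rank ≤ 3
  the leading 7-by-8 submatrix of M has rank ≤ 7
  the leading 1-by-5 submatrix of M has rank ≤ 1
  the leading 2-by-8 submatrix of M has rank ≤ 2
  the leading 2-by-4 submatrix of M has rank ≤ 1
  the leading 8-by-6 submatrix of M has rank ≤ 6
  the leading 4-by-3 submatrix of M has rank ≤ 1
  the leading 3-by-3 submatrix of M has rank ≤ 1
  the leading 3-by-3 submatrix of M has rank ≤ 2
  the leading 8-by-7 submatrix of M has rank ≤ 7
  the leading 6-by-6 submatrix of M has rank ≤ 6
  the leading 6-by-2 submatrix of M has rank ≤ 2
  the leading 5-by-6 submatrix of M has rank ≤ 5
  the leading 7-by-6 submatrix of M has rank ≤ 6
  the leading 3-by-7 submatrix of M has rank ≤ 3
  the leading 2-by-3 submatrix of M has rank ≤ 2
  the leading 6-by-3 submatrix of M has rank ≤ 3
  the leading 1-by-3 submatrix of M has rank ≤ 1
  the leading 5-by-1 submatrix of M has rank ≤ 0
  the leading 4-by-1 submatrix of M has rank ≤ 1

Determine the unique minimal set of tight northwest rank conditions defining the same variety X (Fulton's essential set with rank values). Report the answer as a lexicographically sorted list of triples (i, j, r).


Reconstructing r_w from the 23 given conditions:

  row 1: 0, 1, 1, 1, 1, 1, 1, 1
  row 2: 0, 1, 1, 1, 2, 2, 2, 2
  row 3: 0, 1, 1, 2, 3, 3, 3, 3
  row 4: 0, 1, 1, 2, 3, 4, 4, 4
  row 5: 0, 1, 2, 3, 4, 5, 5, 5
  row 6: 1, 2, 3, 4, 5, 6, 6, 6
  row 7: 1, 2, 3, 4, 5, 6, 7, 7
  row 8: 1, 2, 3, 4, 5, 6, 7, 8

so w = (2, 5, 4, 6, 3, 1, 7, 8).

ℓ(w)=9; the 3 essential cells (i,j,r):

[(2, 4, 1), (4, 3, 1), (5, 1, 0)]


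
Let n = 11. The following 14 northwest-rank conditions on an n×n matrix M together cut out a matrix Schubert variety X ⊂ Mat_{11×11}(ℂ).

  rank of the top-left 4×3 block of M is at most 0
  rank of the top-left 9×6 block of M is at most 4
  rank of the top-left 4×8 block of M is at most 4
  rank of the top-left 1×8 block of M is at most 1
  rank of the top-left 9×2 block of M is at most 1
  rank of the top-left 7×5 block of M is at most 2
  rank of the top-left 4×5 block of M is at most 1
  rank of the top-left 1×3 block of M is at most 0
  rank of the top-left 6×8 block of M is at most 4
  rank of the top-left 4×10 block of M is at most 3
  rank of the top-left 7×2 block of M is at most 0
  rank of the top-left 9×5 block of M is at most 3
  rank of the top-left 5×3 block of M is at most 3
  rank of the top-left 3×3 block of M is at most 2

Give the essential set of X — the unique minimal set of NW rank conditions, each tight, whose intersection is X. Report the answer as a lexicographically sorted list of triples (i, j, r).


Propagating the 14 rank bounds to every northwest block:

  i=1: 0 0 0 1 1 1 1 1 1 1 1
  i=2: 0 0 0 1 1 2 2 2 2 2 2
  i=3: 0 0 0 1 1 2 3 3 3 3 3
  i=4: 0 0 0 1 1 2 3 3 3 3 4
  i=5: 0 0 1 2 2 3 4 4 4 4 5
  i=6: 0 0 1 2 2 3 4 4 5 5 6
  i=7: 0 0 1 2 2 3 4 5 6 6 7
  i=8: 1 1 2 3 3 4 5 6 7 7 8
  i=9: 1 1 2 3 3 4 5 6 7 8 9
  i=10: 1 2 3 4 4 5 6 7 8 9 10
  i=11: 1 2 3 4 5 6 7 8 9 10 11

the unique w with this rank table is (4, 6, 7, 11, 3, 9, 8, 1, 10, 2, 5).

Rothe diagram D(w) (29 cells), 8 SE-corners (essential conditions):

[(4, 3, 0), (4, 5, 1), (4, 10, 3), (6, 8, 4), (7, 2, 0), (7, 5, 2), (9, 2, 1), (9, 5, 3)]


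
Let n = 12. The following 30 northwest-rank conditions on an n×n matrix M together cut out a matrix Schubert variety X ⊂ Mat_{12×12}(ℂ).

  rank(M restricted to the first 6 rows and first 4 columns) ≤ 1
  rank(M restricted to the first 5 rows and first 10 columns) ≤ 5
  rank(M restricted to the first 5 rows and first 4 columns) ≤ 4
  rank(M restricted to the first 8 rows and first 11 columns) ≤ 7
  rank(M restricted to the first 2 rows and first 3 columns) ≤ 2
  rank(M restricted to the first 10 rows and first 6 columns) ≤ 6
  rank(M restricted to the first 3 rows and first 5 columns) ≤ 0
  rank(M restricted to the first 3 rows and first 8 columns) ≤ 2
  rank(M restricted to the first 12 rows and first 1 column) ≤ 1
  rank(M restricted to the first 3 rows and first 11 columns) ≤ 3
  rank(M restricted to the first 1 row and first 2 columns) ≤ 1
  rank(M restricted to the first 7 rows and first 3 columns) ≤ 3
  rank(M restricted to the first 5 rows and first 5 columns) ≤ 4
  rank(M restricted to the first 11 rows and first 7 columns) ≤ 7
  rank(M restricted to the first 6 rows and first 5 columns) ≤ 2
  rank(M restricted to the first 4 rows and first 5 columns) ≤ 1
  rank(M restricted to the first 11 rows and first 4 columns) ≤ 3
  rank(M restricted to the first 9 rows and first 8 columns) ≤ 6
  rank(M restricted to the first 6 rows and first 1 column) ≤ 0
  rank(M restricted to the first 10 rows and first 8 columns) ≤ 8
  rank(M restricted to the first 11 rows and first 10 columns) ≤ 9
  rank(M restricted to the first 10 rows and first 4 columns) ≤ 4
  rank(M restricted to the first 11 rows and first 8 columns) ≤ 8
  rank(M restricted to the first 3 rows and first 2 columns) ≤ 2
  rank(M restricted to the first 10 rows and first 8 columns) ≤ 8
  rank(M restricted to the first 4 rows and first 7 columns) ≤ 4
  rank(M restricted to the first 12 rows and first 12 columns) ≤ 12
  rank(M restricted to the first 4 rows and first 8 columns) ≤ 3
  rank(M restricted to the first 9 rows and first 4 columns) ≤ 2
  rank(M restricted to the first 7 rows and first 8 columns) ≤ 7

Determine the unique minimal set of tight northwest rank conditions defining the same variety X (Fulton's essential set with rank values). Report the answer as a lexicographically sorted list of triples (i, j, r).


The tightest implied rank at each (i,j), from the 30 conditions:

  R[1]: 0  0  0  0  0  1  1  1  1  1  1  1
  R[2]: 0  0  0  0  0  1  2  2  2  2  2  2
  R[3]: 0  0  0  0  0  1  2  2  3  3  3  3
  R[4]: 0  1  1  1  1  2  3  3  4  4  4  4
  R[5]: 0  1  1  1  2  3  4  4  5  5  5  5
  R[6]: 0  1  1  1  2  3  4  5  6  6  6  6
  R[7]: 1  2  2  2  3  4  5  6  7  7  7  7
  R[8]: 1  2  2  2  3  4  5  6  7  7  7  8
  R[9]: 1  2  2  2  3  4  5  6  7  8  8  9
  R[10]: 1  2  3  3  4  5  6  7  8  9  9  10
  R[11]: 1  2  3  3  4  5  6  7  8  9  10  11
  R[12]: 1  2  3  4  5  6  7  8  9  10  11  12

hence w(1..12) = (6, 7, 9, 2, 5, 8, 1, 12, 10, 3, 11, 4).

Fulton essential set (7 of the 30 Rothe cells):

[(3, 5, 0), (3, 8, 2), (6, 1, 0), (6, 4, 1), (8, 11, 7), (9, 4, 2), (11, 4, 3)]


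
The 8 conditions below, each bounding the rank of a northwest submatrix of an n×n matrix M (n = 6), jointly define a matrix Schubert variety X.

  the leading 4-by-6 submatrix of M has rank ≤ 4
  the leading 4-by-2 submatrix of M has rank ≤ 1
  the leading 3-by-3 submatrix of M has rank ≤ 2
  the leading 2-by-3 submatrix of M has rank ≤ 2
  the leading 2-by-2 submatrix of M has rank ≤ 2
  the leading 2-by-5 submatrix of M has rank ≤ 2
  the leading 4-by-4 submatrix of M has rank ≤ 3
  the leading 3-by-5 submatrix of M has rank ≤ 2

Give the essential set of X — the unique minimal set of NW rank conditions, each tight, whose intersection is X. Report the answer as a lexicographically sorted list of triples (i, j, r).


Computing R[i][j] = min implied NW-rank bound (n=6, 8 conditions):

  R[1]: 1  1  1  1  1  1
  R[2]: 1  1  2  2  2  2
  R[3]: 1  1  2  2  2  3
  R[4]: 1  1  2  3  3  4
  R[5]: 1  2  3  4  4  5
  R[6]: 1  2  3  4  5  6

reading off 1-entries of Δ²R: w = (1, 3, 6, 4, 2, 5).

D(w) has 5 cells with 2 SE-corners; essential set:

[(3, 5, 2), (4, 2, 1)]


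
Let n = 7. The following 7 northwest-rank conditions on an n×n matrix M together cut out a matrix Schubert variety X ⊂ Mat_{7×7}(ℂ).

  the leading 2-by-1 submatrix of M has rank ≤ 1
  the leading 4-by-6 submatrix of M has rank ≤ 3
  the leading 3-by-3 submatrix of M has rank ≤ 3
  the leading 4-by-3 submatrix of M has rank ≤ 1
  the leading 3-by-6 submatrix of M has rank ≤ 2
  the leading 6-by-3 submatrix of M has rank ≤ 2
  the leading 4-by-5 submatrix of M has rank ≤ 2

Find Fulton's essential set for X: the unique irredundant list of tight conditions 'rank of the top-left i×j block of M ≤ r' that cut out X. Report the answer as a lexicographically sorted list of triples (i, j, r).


Recovering R(i,j) via the rank-extension bound from the 7 conditions:

  1 | 1 | 1 | 1 | 1 | 1 | 1
  1 | 1 | 1 | 2 | 2 | 2 | 2
  1 | 1 | 1 | 2 | 2 | 2 | 3
  1 | 1 | 1 | 2 | 2 | 3 | 4
  1 | 2 | 2 | 3 | 3 | 4 | 5
  1 | 2 | 2 | 3 | 4 | 5 | 6
  1 | 2 | 3 | 4 | 5 | 6 | 7

so w = (1, 4, 7, 6, 2, 5, 3).

|D(w)|=10, |Ess(w)|=4:

[(3, 6, 2), (4, 3, 1), (4, 5, 2), (6, 3, 2)]


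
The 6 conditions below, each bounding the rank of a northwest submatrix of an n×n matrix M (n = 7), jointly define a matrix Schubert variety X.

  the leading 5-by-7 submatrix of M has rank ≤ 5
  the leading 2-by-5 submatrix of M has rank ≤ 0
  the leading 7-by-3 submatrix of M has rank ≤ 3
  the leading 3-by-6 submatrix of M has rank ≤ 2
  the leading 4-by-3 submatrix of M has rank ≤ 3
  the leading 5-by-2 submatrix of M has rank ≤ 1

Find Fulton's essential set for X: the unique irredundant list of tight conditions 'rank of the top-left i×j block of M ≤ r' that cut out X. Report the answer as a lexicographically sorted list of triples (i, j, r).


Rank table r_w(7×7) implied by the 6 constraints:

  row 1: 0 | 0 | 0 | 0 | 0 | 1 | 1
  row 2: 0 | 0 | 0 | 0 | 0 | 1 | 2
  row 3: 1 | 1 | 1 | 1 | 1 | 2 | 3
  row 4: 1 | 1 | 2 | 2 | 2 | 3 | 4
  row 5: 1 | 1 | 2 | 3 | 3 | 4 | 5
  row 6: 1 | 2 | 3 | 4 | 4 | 5 | 6
  row 7: 1 | 2 | 3 | 4 | 5 | 6 | 7

reading off 1-entries of Δ²R: w = (6, 7, 1, 3, 4, 2, 5).

D(w) has 12 cells with 2 SE-corners; essential set:

[(2, 5, 0), (5, 2, 1)]


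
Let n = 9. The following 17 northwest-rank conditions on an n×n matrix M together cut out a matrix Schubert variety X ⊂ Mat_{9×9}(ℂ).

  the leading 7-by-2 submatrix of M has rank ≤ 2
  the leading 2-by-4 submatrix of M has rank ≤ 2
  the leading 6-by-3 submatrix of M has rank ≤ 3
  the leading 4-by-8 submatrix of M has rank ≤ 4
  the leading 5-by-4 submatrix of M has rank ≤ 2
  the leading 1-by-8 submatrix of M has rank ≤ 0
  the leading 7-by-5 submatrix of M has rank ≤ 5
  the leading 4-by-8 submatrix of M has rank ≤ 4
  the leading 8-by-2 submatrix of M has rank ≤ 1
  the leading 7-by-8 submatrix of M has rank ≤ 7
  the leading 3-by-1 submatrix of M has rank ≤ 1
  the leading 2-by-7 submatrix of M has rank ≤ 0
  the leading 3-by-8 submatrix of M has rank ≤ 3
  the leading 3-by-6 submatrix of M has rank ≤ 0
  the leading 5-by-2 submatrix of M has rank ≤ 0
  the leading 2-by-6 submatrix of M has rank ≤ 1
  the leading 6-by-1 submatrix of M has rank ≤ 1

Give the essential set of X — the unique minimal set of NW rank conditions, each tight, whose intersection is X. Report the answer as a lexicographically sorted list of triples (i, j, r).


The tightest implied rank at each (i,j), from the 17 conditions:

  0 | 0 | 0 | 0 | 0 | 0 | 0 | 0 | 1
  0 | 0 | 0 | 0 | 0 | 0 | 0 | 1 | 2
  0 | 0 | 0 | 0 | 0 | 0 | 1 | 2 | 3
  0 | 0 | 1 | 1 | 1 | 1 | 2 | 3 | 4
  0 | 0 | 1 | 2 | 2 | 2 | 3 | 4 | 5
  1 | 1 | 2 | 3 | 3 | 3 | 4 | 5 | 6
  1 | 1 | 2 | 3 | 4 | 4 | 5 | 6 | 7
  1 | 1 | 2 | 3 | 4 | 5 | 6 | 7 | 8
  1 | 2 | 3 | 4 | 5 | 6 | 7 | 8 | 9

giving w = (9, 8, 7, 3, 4, 1, 5, 6, 2) via Δ²R.

Fulton essential set (5 of the 27 Rothe cells):

[(1, 8, 0), (2, 7, 0), (3, 6, 0), (5, 2, 0), (8, 2, 1)]


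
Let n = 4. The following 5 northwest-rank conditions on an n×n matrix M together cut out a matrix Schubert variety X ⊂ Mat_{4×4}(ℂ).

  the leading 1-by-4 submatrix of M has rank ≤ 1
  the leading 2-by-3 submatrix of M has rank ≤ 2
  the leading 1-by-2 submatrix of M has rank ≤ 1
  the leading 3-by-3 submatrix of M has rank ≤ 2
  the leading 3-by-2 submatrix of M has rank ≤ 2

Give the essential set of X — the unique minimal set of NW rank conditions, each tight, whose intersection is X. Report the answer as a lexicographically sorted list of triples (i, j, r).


Rank table r_w(4×4) implied by the 5 constraints:

  1, 1, 1, 1
  1, 2, 2, 2
  1, 2, 2, 3
  1, 2, 3, 4

so w = (1, 2, 4, 3).

1 SE-corner of the 1-cell Rothe diagram gives Ess(w):

[(3, 3, 2)]


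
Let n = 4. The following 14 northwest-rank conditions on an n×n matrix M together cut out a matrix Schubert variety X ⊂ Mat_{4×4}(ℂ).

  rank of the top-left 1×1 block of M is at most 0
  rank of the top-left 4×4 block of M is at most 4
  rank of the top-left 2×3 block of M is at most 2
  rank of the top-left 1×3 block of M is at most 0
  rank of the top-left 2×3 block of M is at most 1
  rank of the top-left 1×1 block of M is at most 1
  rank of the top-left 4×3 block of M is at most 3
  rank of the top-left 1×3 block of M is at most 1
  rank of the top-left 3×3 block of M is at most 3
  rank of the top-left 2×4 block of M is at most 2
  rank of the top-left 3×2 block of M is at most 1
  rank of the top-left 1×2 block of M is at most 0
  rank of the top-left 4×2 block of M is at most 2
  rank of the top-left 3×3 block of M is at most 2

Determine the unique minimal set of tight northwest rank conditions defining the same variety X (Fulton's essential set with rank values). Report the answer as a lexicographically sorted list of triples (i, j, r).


Rank table r_w(4×4) implied by the 14 constraints:

  row 1: 0 0 0 1
  row 2: 1 1 1 2
  row 3: 1 1 2 3
  row 4: 1 2 3 4

hence w(1..4) = (4, 1, 3, 2).

Fulton essential set (2 of the 4 Rothe cells):

[(1, 3, 0), (3, 2, 1)]


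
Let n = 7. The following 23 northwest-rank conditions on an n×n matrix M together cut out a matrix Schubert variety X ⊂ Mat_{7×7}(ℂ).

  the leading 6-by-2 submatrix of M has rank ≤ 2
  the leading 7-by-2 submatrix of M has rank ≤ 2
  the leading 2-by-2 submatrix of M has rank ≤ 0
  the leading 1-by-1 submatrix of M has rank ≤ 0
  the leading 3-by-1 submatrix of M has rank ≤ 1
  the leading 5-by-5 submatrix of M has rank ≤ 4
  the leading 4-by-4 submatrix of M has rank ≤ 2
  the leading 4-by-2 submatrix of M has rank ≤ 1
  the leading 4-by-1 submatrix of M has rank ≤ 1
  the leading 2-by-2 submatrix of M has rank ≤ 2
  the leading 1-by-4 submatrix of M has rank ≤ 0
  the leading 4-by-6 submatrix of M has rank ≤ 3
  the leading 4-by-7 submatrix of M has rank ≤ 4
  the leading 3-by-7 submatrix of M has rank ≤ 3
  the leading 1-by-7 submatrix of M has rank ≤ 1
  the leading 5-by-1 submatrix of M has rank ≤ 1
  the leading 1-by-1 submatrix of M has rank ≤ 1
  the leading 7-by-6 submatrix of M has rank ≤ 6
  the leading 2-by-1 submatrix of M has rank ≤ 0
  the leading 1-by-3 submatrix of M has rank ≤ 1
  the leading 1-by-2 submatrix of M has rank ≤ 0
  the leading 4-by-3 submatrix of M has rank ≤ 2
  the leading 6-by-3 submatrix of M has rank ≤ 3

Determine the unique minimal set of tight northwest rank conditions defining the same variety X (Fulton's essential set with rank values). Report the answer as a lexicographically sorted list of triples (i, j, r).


Reconstructing r_w from the 23 given conditions:

  i=1: 0 | 0 | 0 | 0 | 1 | 1 | 1
  i=2: 0 | 0 | 1 | 1 | 2 | 2 | 2
  i=3: 1 | 1 | 2 | 2 | 3 | 3 | 3
  i=4: 1 | 1 | 2 | 2 | 3 | 3 | 4
  i=5: 1 | 2 | 3 | 3 | 4 | 4 | 5
  i=6: 1 | 2 | 3 | 4 | 5 | 5 | 6
  i=7: 1 | 2 | 3 | 4 | 5 | 6 | 7

second differences of R give the permutation w = (5, 3, 1, 7, 2, 4, 6).

ℓ(w)=9; the 5 essential cells (i,j,r):

[(1, 4, 0), (2, 2, 0), (4, 2, 1), (4, 4, 2), (4, 6, 3)]


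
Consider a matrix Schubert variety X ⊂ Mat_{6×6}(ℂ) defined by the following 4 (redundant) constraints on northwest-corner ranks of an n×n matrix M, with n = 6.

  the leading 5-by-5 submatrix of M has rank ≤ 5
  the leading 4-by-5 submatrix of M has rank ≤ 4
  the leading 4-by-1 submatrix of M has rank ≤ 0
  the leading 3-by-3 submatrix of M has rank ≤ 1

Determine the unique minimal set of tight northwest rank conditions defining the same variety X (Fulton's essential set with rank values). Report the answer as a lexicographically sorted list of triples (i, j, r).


Reconstructing r_w from the 4 given conditions:

  R[1]: 0, 1, 1, 1, 1, 1
  R[2]: 0, 1, 1, 2, 2, 2
  R[3]: 0, 1, 1, 2, 3, 3
  R[4]: 0, 1, 2, 3, 4, 4
  R[5]: 1, 2, 3, 4, 5, 5
  R[6]: 1, 2, 3, 4, 5, 6

second differences of R give the permutation w = (2, 4, 5, 3, 1, 6).

Fulton essential set (2 of the 6 Rothe cells):

[(3, 3, 1), (4, 1, 0)]


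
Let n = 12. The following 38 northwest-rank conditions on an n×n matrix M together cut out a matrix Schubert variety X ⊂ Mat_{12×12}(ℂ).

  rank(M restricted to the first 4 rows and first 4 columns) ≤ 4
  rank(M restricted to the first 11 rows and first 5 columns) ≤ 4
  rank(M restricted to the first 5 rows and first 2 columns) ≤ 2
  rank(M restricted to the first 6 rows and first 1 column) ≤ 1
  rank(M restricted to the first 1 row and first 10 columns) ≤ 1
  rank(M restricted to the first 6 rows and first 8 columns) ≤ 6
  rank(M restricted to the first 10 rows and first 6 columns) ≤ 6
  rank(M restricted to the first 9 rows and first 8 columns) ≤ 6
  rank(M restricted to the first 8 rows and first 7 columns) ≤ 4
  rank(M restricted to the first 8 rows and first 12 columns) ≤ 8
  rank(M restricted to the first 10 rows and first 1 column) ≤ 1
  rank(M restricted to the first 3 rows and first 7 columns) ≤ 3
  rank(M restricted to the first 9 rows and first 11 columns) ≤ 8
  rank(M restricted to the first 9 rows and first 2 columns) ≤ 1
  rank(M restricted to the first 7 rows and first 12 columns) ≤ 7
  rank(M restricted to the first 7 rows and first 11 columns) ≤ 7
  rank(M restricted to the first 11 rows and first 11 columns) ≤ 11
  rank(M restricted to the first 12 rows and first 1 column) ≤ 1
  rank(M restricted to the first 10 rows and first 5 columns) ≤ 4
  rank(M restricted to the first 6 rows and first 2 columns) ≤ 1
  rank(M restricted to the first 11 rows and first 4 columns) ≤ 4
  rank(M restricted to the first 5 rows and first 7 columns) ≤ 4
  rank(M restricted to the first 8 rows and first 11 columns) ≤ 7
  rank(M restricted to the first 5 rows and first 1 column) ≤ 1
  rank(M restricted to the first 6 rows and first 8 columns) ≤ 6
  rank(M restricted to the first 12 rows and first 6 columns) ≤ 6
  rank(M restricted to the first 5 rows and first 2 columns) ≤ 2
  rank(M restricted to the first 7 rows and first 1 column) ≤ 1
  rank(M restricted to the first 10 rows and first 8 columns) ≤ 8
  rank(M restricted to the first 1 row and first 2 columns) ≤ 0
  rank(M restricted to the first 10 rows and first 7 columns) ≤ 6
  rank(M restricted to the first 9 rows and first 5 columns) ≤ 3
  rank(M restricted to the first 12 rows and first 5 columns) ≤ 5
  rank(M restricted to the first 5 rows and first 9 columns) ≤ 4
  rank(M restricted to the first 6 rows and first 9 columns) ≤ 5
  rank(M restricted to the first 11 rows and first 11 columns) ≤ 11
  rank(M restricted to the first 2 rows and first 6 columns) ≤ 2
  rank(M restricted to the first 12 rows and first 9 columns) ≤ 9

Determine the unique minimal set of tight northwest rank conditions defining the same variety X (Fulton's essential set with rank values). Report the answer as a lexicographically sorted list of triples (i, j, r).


The tightest implied rank at each (i,j), from the 38 conditions:

  0 | 0 | 1 | 1 | 1 | 1 | 1 | 1 | 1 | 1 | 1 | 1
  1 | 1 | 2 | 2 | 2 | 2 | 2 | 2 | 2 | 2 | 2 | 2
  1 | 1 | 2 | 3 | 3 | 3 | 3 | 3 | 3 | 3 | 3 | 3
  1 | 1 | 2 | 3 | 3 | 4 | 4 | 4 | 4 | 4 | 4 | 4
  1 | 1 | 2 | 3 | 3 | 4 | 4 | 4 | 4 | 5 | 5 | 5
  1 | 1 | 2 | 3 | 3 | 4 | 4 | 5 | 5 | 6 | 6 | 6
  1 | 1 | 2 | 3 | 3 | 4 | 4 | 5 | 6 | 7 | 7 | 7
  1 | 1 | 2 | 3 | 3 | 4 | 4 | 5 | 6 | 7 | 7 | 8
  1 | 1 | 2 | 3 | 3 | 4 | 5 | 6 | 7 | 8 | 8 | 9
  1 | 2 | 3 | 4 | 4 | 5 | 6 | 7 | 8 | 9 | 9 | 10
  1 | 2 | 3 | 4 | 4 | 5 | 6 | 7 | 8 | 9 | 10 | 11
  1 | 2 | 3 | 4 | 5 | 6 | 7 | 8 | 9 | 10 | 11 | 12

hence w(1..12) = (3, 1, 4, 6, 10, 8, 9, 12, 7, 2, 11, 5).

ℓ(w)=23; the 7 essential cells (i,j,r):

[(1, 2, 0), (5, 9, 4), (8, 7, 4), (8, 11, 7), (9, 2, 1), (9, 5, 3), (11, 5, 4)]


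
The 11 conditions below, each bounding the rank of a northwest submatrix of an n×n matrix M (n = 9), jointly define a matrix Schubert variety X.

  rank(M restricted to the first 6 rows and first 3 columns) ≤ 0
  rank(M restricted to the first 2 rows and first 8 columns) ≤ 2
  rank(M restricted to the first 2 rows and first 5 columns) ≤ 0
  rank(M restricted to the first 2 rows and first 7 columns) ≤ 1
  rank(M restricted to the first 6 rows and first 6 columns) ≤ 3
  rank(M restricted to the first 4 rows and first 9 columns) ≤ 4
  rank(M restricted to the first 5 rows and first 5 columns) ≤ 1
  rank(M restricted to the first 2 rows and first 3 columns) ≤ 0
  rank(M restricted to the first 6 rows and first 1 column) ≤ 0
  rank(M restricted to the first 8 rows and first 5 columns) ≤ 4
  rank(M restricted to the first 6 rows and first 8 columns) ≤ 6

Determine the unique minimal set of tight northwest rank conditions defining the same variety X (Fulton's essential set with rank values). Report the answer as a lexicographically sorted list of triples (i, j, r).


The tightest implied rank at each (i,j), from the 11 conditions:

  row 1: 0 0 0 0 0 1 1 1 1
  row 2: 0 0 0 0 0 1 1 2 2
  row 3: 0 0 0 1 1 2 2 3 3
  row 4: 0 0 0 1 1 2 3 4 4
  row 5: 0 0 0 1 1 2 3 4 5
  row 6: 0 0 0 1 2 3 4 5 6
  row 7: 1 1 1 2 3 4 5 6 7
  row 8: 1 2 2 3 4 5 6 7 8
  row 9: 1 2 3 4 5 6 7 8 9

reading off 1-entries of Δ²R: w = (6, 8, 4, 7, 9, 5, 1, 2, 3).

Rothe diagram D(w) (25 cells), 4 SE-corners (essential conditions):

[(2, 5, 0), (2, 7, 1), (5, 5, 1), (6, 3, 0)]


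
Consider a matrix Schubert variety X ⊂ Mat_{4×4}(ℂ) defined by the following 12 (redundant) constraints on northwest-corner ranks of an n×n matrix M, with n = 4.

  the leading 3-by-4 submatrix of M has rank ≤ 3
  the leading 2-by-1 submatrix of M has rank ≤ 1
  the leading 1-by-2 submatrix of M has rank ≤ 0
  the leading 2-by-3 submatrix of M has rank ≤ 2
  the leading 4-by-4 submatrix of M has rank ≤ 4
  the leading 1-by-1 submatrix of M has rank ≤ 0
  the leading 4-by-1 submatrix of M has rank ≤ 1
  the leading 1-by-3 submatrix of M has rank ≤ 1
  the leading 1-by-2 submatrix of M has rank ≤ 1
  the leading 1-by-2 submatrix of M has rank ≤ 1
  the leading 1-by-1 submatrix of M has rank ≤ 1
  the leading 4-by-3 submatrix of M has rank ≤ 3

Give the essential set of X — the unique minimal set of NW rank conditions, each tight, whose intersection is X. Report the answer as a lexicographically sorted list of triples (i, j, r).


Rank table r_w(4×4) implied by the 12 constraints:

  row 1: 0 0 1 1
  row 2: 1 1 2 2
  row 3: 1 2 3 3
  row 4: 1 2 3 4

the unique w with this rank table is (3, 1, 2, 4).

1 SE-corner of the 2-cell Rothe diagram gives Ess(w):

[(1, 2, 0)]


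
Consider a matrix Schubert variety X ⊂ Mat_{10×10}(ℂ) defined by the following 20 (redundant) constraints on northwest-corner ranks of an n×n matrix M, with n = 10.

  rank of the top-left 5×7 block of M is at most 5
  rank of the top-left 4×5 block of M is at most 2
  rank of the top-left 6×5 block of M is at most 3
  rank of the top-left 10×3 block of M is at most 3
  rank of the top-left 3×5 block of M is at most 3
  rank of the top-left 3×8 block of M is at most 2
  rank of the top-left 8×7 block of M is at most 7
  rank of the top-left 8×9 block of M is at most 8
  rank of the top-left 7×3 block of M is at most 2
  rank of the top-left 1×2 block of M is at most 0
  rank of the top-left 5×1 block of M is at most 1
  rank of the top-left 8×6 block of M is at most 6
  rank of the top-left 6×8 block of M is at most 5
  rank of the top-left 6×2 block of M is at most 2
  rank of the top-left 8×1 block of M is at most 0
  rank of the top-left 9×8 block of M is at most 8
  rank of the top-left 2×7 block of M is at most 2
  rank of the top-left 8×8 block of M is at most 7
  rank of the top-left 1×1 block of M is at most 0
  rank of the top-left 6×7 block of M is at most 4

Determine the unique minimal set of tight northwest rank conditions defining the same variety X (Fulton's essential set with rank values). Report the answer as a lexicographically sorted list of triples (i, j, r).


Propagating the 20 rank bounds to every northwest block:

  row 1: 0  0  1  1  1  1  1  1  1  1
  row 2: 0  1  2  2  2  2  2  2  2  2
  row 3: 0  1  2  2  2  2  2  2  3  3
  row 4: 0  1  2  2  2  3  3  3  4  4
  row 5: 0  1  2  3  3  4  4  4  5  5
  row 6: 0  1  2  3  3  4  4  5  6  6
  row 7: 0  1  2  3  4  5  5  6  7  7
  row 8: 0  1  2  3  4  5  6  7  8  8
  row 9: 1  2  3  4  5  6  7  8  9  9
  row 10: 1  2  3  4  5  6  7  8  9  10

so w = (3, 2, 9, 6, 4, 8, 5, 7, 1, 10).

|D(w)|=18, |Ess(w)|=6:

[(1, 2, 0), (3, 8, 2), (4, 5, 2), (6, 5, 3), (6, 7, 4), (8, 1, 0)]


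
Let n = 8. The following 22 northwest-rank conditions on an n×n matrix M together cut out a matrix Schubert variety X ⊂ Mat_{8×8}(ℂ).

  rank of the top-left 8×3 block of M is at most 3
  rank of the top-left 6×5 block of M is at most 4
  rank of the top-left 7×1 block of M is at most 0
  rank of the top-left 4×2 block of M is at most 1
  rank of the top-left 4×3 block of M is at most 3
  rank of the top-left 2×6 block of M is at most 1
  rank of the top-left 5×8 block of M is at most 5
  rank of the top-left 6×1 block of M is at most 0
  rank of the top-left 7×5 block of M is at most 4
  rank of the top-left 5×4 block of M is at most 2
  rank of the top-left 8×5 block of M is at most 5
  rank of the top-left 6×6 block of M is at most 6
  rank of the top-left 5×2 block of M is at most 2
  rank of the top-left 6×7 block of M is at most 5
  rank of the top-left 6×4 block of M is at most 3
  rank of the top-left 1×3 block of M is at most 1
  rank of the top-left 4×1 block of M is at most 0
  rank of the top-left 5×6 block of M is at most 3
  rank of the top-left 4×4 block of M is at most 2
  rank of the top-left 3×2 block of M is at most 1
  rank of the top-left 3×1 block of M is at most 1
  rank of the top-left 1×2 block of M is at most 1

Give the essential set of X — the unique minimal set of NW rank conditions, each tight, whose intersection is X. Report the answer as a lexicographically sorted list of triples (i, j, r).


Reconstructing r_w from the 22 given conditions:

  row 1: 0  1  1  1  1  1  1  1
  row 2: 0  1  1  1  1  1  2  2
  row 3: 0  1  2  2  2  2  3  3
  row 4: 0  1  2  2  3  3  4  4
  row 5: 0  1  2  2  3  3  4  5
  row 6: 0  1  2  3  4  4  5  6
  row 7: 0  1  2  3  4  5  6  7
  row 8: 1  2  3  4  5  6  7  8

giving w = (2, 7, 3, 5, 8, 4, 6, 1) via Δ²R.

D(w) has 14 cells with 4 SE-corners; essential set:

[(2, 6, 1), (5, 4, 2), (5, 6, 3), (7, 1, 0)]


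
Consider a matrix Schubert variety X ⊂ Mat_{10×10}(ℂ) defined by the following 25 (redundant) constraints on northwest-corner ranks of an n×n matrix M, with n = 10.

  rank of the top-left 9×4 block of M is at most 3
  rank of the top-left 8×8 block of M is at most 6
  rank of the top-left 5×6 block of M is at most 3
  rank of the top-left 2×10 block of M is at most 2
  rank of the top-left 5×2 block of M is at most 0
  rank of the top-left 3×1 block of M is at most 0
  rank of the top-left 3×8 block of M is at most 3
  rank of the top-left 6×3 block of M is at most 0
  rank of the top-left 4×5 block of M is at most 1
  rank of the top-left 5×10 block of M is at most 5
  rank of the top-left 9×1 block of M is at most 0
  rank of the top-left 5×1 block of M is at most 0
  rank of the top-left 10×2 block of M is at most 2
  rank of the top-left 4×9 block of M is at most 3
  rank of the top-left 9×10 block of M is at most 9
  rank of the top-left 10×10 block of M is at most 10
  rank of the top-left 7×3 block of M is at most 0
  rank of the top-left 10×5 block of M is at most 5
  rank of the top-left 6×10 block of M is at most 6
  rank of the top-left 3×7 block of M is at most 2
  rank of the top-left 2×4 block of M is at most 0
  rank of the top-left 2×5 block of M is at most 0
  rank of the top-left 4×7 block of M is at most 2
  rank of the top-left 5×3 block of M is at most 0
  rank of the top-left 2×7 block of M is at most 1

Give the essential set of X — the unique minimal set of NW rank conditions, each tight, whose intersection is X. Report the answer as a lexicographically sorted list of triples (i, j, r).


Propagating the 25 rank bounds to every northwest block:

  i=1: 0 | 0 | 0 | 0 | 0 | 1 | 1 | 1 | 1 | 1
  i=2: 0 | 0 | 0 | 0 | 0 | 1 | 1 | 2 | 2 | 2
  i=3: 0 | 0 | 0 | 1 | 1 | 2 | 2 | 3 | 3 | 3
  i=4: 0 | 0 | 0 | 1 | 1 | 2 | 2 | 3 | 3 | 4
  i=5: 0 | 0 | 0 | 1 | 2 | 3 | 3 | 4 | 4 | 5
  i=6: 0 | 0 | 0 | 1 | 2 | 3 | 4 | 5 | 5 | 6
  i=7: 0 | 0 | 0 | 1 | 2 | 3 | 4 | 5 | 6 | 7
  i=8: 0 | 1 | 1 | 2 | 3 | 4 | 5 | 6 | 7 | 8
  i=9: 0 | 1 | 2 | 3 | 4 | 5 | 6 | 7 | 8 | 9
  i=10: 1 | 2 | 3 | 4 | 5 | 6 | 7 | 8 | 9 | 10

giving w = (6, 8, 4, 10, 5, 7, 9, 2, 3, 1) via Δ²R.

Fulton essential set (7 of the 31 Rothe cells):

[(2, 5, 0), (2, 7, 1), (4, 5, 1), (4, 7, 2), (4, 9, 3), (7, 3, 0), (9, 1, 0)]


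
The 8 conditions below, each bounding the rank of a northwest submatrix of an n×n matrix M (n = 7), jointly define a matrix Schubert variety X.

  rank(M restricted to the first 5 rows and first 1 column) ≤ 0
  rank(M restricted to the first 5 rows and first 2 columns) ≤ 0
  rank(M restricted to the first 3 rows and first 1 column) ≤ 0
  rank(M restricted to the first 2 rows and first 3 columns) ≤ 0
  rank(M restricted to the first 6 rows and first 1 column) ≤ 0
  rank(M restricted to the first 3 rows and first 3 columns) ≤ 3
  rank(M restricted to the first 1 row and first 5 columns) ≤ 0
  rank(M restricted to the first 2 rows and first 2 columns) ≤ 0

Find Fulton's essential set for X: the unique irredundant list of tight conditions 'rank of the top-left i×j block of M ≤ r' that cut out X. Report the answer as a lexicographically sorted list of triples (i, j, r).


Computing R[i][j] = min implied NW-rank bound (n=7, 8 conditions):

  R[1]: 0 | 0 | 0 | 0 | 0 | 1 | 1
  R[2]: 0 | 0 | 0 | 1 | 1 | 2 | 2
  R[3]: 0 | 0 | 1 | 2 | 2 | 3 | 3
  R[4]: 0 | 0 | 1 | 2 | 3 | 4 | 4
  R[5]: 0 | 0 | 1 | 2 | 3 | 4 | 5
  R[6]: 0 | 1 | 2 | 3 | 4 | 5 | 6
  R[7]: 1 | 2 | 3 | 4 | 5 | 6 | 7

giving w = (6, 4, 3, 5, 7, 2, 1) via Δ²R.

ℓ(w)=15; the 4 essential cells (i,j,r):

[(1, 5, 0), (2, 3, 0), (5, 2, 0), (6, 1, 0)]
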